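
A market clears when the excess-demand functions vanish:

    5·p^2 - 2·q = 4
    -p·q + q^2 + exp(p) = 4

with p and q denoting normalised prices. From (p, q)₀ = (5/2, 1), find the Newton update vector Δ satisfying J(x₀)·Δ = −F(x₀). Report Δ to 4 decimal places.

(-0.0750, 11.6874)

At (5/2, 1): F = (25.2500, 6.682494).
Jacobian J = [[10·p, -2], [-q + exp(p), -p + 2·q]].
At the point, J = [[25.0000, -2.0000], [11.182494, -0.5000]] (det J = 9.864988).
Solving J·Δ = −F gives Δ = (-0.0750, 11.6874).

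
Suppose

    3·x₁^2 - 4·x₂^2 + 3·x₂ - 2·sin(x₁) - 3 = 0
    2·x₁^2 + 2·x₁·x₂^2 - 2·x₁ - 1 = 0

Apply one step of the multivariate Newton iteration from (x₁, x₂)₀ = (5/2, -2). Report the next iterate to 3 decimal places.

At (5/2, -2): F = (-7.44694, 26.500).
Jacobian J = [[6·x₁ - 2·cos(x₁), -8·x₂ + 3], [4·x₁ + 2·x₂^2 - 2, 4·x₁·x₂]].
At the point, J = [[16.60229, 19.000], [16.000, -20.000]] (det J = -636.04574).
Solving J·Δ = −F gives Δ = (-0.557, 0.879).
Then the next iterate is (x₁, x₂)₁ = (1.943, -1.121).

(1.943, -1.121)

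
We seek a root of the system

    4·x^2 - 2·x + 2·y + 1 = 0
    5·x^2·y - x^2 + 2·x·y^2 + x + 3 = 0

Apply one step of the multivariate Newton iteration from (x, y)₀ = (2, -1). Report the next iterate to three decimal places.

At (2, -1): F = (11.000, -15.000).
Jacobian J = [[8·x - 2, 2], [10·x·y - 2·x + 2·y^2 + 1, 5·x^2 + 4·x·y]].
At the point, J = [[14.000, 2.000], [-21.000, 12.000]] (det J = 210.000).
Solving J·Δ = −F gives Δ = (-0.771, -0.100).
Then the next iterate is (x, y)₁ = (1.229, -1.100).

(1.229, -1.100)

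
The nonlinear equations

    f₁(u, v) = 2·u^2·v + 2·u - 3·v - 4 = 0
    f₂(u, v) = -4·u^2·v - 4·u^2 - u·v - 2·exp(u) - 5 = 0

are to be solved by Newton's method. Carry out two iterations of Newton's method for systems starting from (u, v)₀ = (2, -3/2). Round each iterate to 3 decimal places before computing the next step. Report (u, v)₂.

(1.032, -2.643)

At (2, -3/2): F = (-7.500, -8.77811).
Jacobian J = [[4·u·v + 2, 2·u^2 - 3], [-8·u·v - 8·u - v - 2·exp(u), -4·u^2 - u]].
At the point, J = [[-10.000, 5.000], [-5.27811, -18.000]] (det J = 206.39056).
Solving J·Δ = −F gives Δ = (-0.867, -0.234).
Then the next iterate is (u, v)₁ = (1.133, -1.734).
Round to (1.133, -1.734) and repeat: F = (-0.98383, -5.47638), J = [[-5.85849, -0.43262], [2.17706, -6.26776]].
Δ = (-0.101, -0.909), so (u, v)₂ = (1.032, -2.643).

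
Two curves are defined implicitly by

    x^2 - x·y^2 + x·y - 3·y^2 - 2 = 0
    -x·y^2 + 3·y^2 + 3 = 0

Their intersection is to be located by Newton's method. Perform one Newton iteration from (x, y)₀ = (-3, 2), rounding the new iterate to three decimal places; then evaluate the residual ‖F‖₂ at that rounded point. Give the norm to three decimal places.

At (-3, 2): F = (1.000, 27.000).
Jacobian J = [[2·x - y^2 + y, -2·x·y + x - 6·y], [-y^2, -2·x·y + 6·y]].
At the point, J = [[-8.000, -3.000], [-4.000, 24.000]] (det J = -204.000).
Solving J·Δ = −F gives Δ = (0.515, -1.039).
Then the next iterate is (x, y)₁ = (-2.485, 0.961).
Re-evaluating at (-2.485, 0.961): F = (1.31153, 8.06551), so ‖F‖₂ = 8.171.

8.171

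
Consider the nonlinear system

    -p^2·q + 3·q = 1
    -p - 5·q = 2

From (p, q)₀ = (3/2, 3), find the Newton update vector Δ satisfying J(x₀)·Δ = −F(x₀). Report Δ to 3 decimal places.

(-0.167, -3.667)

At (3/2, 3): F = (1.250, -18.500).
Jacobian J = [[-2·p·q, -p^2 + 3], [-1, -5]].
At the point, J = [[-9.000, 0.750], [-1.000, -5.000]] (det J = 45.750).
Solving J·Δ = −F gives Δ = (-0.167, -3.667).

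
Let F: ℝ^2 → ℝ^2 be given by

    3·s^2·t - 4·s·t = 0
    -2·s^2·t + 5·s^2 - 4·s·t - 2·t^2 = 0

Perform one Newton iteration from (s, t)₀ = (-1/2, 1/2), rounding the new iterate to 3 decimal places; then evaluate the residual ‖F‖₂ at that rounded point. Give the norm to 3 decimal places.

At (-1/2, 1/2): F = (1.375, 1.500).
Jacobian J = [[6·s·t - 4·t, 3·s^2 - 4·s], [-4·s·t + 10·s - 4·t, -2·s^2 - 4·s - 4·t]].
At the point, J = [[-3.500, 2.750], [-6.000, -0.500]] (det J = 18.250).
Solving J·Δ = −F gives Δ = (0.264, -0.164).
Then the next iterate is (s, t)₁ = (-0.236, 0.336).
Re-evaluating at (-0.236, 0.336): F = (0.37333, 0.33244), so ‖F‖₂ = 0.500.

0.500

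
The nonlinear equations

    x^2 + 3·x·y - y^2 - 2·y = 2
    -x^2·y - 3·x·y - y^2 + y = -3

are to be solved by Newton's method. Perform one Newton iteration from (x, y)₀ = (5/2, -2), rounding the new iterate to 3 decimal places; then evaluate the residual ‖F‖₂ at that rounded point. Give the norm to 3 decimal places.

8.420

At (5/2, -2): F = (-10.750, 24.500).
Jacobian J = [[2·x + 3·y, 3·x - 2·y - 2], [-2·x·y - 3·y, -x^2 - 3·x - 2·y + 1]].
At the point, J = [[-1.000, 9.500], [16.000, -8.750]] (det J = -143.250).
Solving J·Δ = −F gives Δ = (-0.968, 1.030).
Then the next iterate is (x, y)₁ = (1.532, -0.970).
Re-evaluating at (1.532, -0.970): F = (-3.11200, 7.82383), so ‖F‖₂ = 8.420.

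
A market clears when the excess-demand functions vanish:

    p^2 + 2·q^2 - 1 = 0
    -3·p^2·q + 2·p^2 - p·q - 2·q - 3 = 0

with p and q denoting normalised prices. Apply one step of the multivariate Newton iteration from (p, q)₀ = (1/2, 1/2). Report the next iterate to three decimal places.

At (1/2, 1/2): F = (-0.250, -4.125).
Jacobian J = [[2·p, 4·q], [-6·p·q + 4·p - q, -3·p^2 - p - 2]].
At the point, J = [[1.000, 2.000], [0.000, -3.250]] (det J = -3.250).
Solving J·Δ = −F gives Δ = (2.788, -1.269).
Then the next iterate is (p, q)₁ = (3.288, -0.769).

(3.288, -0.769)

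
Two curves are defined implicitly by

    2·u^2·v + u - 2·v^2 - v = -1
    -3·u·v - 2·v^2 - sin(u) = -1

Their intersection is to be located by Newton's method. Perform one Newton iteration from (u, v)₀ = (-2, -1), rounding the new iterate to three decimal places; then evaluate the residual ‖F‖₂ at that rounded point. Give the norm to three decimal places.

At (-2, -1): F = (-10.000, -6.09070).
Jacobian J = [[4·u·v + 1, 2·u^2 - 4·v - 1], [-3·v - cos(u), -3·u - 4·v]].
At the point, J = [[9.000, 11.000], [3.41615, 10.000]] (det J = 52.42238).
Solving J·Δ = −F gives Δ = (0.630, 0.394).
Then the next iterate is (u, v)₁ = (-1.370, -0.606).
Re-evaluating at (-1.370, -0.606): F = (-2.77327, -1.24522), so ‖F‖₂ = 3.040.

3.040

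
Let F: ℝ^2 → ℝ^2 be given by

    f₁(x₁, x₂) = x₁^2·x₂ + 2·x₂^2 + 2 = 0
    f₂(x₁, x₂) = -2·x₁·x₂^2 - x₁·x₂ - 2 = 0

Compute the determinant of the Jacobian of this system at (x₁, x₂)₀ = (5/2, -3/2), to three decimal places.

J = [[2·x₁·x₂, x₁^2 + 4·x₂], [-2·x₂^2 - x₂, -4·x₁·x₂ - x₁]].
At the point, J = [[-7.500, 0.250], [-3.000, 12.500]].
det J = -93.000.

-93.000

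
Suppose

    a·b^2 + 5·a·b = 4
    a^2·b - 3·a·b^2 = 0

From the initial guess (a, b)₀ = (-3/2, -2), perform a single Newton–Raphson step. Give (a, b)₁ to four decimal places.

At (-3/2, -2): F = (5.0000, 13.5000).
Jacobian J = [[b^2 + 5·b, 2·a·b + 5·a], [2·a·b - 3·b^2, a^2 - 6·a·b]].
At the point, J = [[-6.0000, -1.5000], [-6.0000, -15.7500]] (det J = 85.5000).
Solving J·Δ = −F gives Δ = (0.6842, 0.5965).
Then the next iterate is (a, b)₁ = (-0.8158, -1.4035).

(-0.8158, -1.4035)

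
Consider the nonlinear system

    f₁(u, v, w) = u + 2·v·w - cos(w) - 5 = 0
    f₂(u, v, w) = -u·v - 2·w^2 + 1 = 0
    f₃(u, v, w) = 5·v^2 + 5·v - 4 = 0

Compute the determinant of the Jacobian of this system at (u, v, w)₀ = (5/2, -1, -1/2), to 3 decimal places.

22.397

J = [[1, 2·w, 2·v + sin(w)], [-v, -u, -4·w], [0, 10·v + 5, 0]].
At the point, J = [[1.000, -1.000, -2.47943], [1.000, -2.500, 2.000], [0.000, -5.000, 0.000]].
det J = 22.397.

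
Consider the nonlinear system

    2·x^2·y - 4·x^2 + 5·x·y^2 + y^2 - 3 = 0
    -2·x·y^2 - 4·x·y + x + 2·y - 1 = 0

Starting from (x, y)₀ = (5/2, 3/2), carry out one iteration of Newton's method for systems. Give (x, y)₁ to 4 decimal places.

At (5/2, 3/2): F = (21.1250, -21.7500).
Jacobian J = [[4·x·y - 8·x + 5·y^2, 2·x^2 + 10·x·y + 2·y], [-2·y^2 - 4·y + 1, -4·x·y - 4·x + 2]].
At the point, J = [[6.2500, 53.0000], [-9.5000, -23.0000]] (det J = 359.7500).
Solving J·Δ = −F gives Δ = (-1.8537, -0.1800).
Then the next iterate is (x, y)₁ = (0.6463, 1.3200).

(0.6463, 1.3200)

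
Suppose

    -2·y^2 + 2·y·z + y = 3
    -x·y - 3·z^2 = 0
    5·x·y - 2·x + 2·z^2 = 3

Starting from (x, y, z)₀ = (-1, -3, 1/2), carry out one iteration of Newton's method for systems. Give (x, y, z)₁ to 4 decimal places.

At (-1, -3, 1/2): F = (-27.0000, -3.7500, 14.5000).
Jacobian J = [[0, -4·y + 2·z + 1, 2·y], [-y, -x, -6·z], [5·y - 2, 5·x, 4·z]].
At the point, J = [[0.0000, 14.0000, -6.0000], [3.0000, 1.0000, -3.0000], [-17.0000, -5.0000, 2.0000]] (det J = 618.0000).
Solving J·Δ = −F gives Δ = (0.2888, 1.7694, -0.3714).
Then the next iterate is (x, y, z)₁ = (-0.7112, -1.2306, 0.1286).

(-0.7112, -1.2306, 0.1286)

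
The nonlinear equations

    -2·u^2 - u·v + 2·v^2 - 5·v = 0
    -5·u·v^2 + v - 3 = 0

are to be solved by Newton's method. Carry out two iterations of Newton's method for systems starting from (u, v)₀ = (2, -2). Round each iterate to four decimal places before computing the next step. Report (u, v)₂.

(1.2424, -0.4609)

At (2, -2): F = (14.0000, -45.0000).
Jacobian J = [[-4·u - v, -u + 4·v - 5], [-5·v^2, -10·u·v + 1]].
At the point, J = [[-6.0000, -15.0000], [-20.0000, 41.0000]] (det J = -546.0000).
Solving J·Δ = −F gives Δ = (-0.1850, 1.0073).
Then the next iterate is (u, v)₁ = (1.8150, -0.9927).
Round to (1.8150, -0.9927) and repeat: F = (2.147707, -12.935689), J = [[-6.2673, -10.7858], [-4.927266, 19.017505]].
Δ = (-0.5726, 0.5318), so (u, v)₂ = (1.2424, -0.4609).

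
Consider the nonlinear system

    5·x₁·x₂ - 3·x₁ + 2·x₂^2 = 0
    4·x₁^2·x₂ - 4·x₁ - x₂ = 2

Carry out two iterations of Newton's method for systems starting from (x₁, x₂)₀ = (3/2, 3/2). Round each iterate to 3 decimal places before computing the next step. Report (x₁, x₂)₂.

(2.454, 0.539)

At (3/2, 3/2): F = (11.250, 4.000).
Jacobian J = [[5·x₂ - 3, 5·x₁ + 4·x₂], [8·x₁·x₂ - 4, 4·x₁^2 - 1]].
At the point, J = [[4.500, 13.500], [14.000, 8.000]] (det J = -153.000).
Solving J·Δ = −F gives Δ = (0.235, -0.912).
Then the next iterate is (x₁, x₂)₁ = (1.735, 0.588).
Round to (1.735, 0.588) and repeat: F = (0.58739, -2.44795), J = [[-0.060, 11.027], [4.16144, 11.04090]].
Δ = (0.719, -0.049), so (x₁, x₂)₂ = (2.454, 0.539).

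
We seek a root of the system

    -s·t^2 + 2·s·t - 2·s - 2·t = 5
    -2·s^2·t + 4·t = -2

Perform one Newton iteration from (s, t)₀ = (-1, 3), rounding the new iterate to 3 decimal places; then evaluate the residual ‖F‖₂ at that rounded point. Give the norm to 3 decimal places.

9.686

At (-1, 3): F = (-6.000, 8.000).
Jacobian J = [[-t^2 + 2·t - 2, -2·s·t + 2·s - 2], [-4·s·t, -2·s^2 + 4]].
At the point, J = [[-5.000, 2.000], [12.000, 2.000]] (det J = -34.000).
Solving J·Δ = −F gives Δ = (-0.824, 0.941).
Then the next iterate is (s, t)₁ = (-1.824, 3.941).
Re-evaluating at (-1.824, 3.941): F = (4.71865, -8.45922), so ‖F‖₂ = 9.686.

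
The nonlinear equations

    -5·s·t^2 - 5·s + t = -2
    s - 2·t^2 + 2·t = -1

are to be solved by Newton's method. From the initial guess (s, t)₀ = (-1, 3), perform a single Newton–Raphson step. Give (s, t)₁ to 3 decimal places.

(-0.620, 1.838)

At (-1, 3): F = (55.000, -12.000).
Jacobian J = [[-5·t^2 - 5, -10·s·t + 1], [1, -4·t + 2]].
At the point, J = [[-50.000, 31.000], [1.000, -10.000]] (det J = 469.000).
Solving J·Δ = −F gives Δ = (0.380, -1.162).
Then the next iterate is (s, t)₁ = (-0.620, 1.838).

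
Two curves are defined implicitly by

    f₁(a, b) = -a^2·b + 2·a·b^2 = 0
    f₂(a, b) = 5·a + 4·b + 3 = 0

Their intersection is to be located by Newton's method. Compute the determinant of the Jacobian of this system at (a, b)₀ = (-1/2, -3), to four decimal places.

J = [[-2·a·b + 2·b^2, -a^2 + 4·a·b], [5, 4]].
At the point, J = [[15.0000, 5.7500], [5.0000, 4.0000]].
det J = 31.2500.

31.2500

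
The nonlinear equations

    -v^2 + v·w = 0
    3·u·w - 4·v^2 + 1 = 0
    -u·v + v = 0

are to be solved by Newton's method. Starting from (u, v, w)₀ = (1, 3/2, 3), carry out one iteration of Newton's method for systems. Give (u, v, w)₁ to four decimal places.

(1.0000, 1.2083, 1.5000)

At (1, 3/2, 3): F = (2.2500, 1.0000, 0.0000).
Jacobian J = [[0, -2·v + w, v], [3·w, -8·v, 3·u], [-v, -u + 1, 0]].
At the point, J = [[0.0000, 0.0000, 1.5000], [9.0000, -12.0000, 3.0000], [-1.5000, 0.0000, 0.0000]] (det J = -27.0000).
Solving J·Δ = −F gives Δ = (0.0000, -0.2917, -1.5000).
Then the next iterate is (u, v, w)₁ = (1.0000, 1.2083, 1.5000).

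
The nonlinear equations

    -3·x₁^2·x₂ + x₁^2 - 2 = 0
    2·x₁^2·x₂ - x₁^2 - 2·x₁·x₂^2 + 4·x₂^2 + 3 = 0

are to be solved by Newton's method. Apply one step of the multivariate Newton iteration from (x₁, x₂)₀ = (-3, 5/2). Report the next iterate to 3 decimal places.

(-2.176, 1.450)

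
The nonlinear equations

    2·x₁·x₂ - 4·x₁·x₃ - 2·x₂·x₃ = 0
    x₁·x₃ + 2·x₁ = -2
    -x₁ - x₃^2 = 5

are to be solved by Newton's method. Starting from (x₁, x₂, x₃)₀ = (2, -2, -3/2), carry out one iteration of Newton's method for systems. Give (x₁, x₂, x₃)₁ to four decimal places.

At (2, -2, -3/2): F = (-2.0000, 3.0000, -9.2500).
Jacobian J = [[2·x₂ - 4·x₃, 2·x₁ - 2·x₃, -4·x₁ - 2·x₂], [x₃ + 2, 0, x₁], [-1, 0, -2·x₃]].
At the point, J = [[2.0000, 7.0000, -4.0000], [0.5000, 0.0000, 2.0000], [-1.0000, 0.0000, 3.0000]] (det J = -24.5000).
Solving J·Δ = −F gives Δ = (-7.8571, 2.7959, 0.4643).
Then the next iterate is (x₁, x₂, x₃)₁ = (-5.8571, 0.7959, -1.0357).

(-5.8571, 0.7959, -1.0357)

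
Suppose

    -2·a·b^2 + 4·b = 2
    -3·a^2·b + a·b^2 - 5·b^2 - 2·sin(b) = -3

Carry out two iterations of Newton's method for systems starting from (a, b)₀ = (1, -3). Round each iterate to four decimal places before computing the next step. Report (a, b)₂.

(-0.3689, -0.6247)

At (1, -3): F = (-32.0000, -23.717760).
Jacobian J = [[-2·b^2, -4·a·b + 4], [-6·a·b + b^2, -3·a^2 + 2·a·b - 10·b - 2·cos(b)]].
At the point, J = [[-18.0000, 16.0000], [27.0000, 22.979985]] (det J = -845.639730).
Solving J·Δ = −F gives Δ = (-0.4208, 1.5266).
Then the next iterate is (a, b)₁ = (0.5792, -1.4734).
Round to (0.5792, -1.4734) and repeat: F = (-10.408379, -3.123771), J = [[-4.341815, 7.413573], [7.291267, 11.826311]].
Δ = (-0.9481, 0.8487), so (a, b)₂ = (-0.3689, -0.6247).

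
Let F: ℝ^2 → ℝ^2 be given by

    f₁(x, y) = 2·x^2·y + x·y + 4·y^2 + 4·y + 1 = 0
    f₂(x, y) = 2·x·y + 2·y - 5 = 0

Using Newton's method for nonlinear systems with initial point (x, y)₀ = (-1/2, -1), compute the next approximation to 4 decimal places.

(-3.7857, -1.5714)

At (-1/2, -1): F = (1.0000, -6.0000).
Jacobian J = [[4·x·y + y, 2·x^2 + x + 8·y + 4], [2·y, 2·x + 2]].
At the point, J = [[1.0000, -4.0000], [-2.0000, 1.0000]] (det J = -7.0000).
Solving J·Δ = −F gives Δ = (-3.2857, -0.5714).
Then the next iterate is (x, y)₁ = (-3.7857, -1.5714).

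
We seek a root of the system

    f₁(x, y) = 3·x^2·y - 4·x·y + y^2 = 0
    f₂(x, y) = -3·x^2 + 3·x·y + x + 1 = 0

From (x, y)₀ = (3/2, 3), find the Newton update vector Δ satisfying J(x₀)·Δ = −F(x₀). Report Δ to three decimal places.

At (3/2, 3): F = (11.250, 9.250).
Jacobian J = [[6·x·y - 4·y, 3·x^2 - 4·x + 2·y], [-6·x + 3·y + 1, 3·x]].
At the point, J = [[15.000, 6.750], [1.000, 4.500]] (det J = 60.750).
Solving J·Δ = −F gives Δ = (0.194, -2.099).

(0.194, -2.099)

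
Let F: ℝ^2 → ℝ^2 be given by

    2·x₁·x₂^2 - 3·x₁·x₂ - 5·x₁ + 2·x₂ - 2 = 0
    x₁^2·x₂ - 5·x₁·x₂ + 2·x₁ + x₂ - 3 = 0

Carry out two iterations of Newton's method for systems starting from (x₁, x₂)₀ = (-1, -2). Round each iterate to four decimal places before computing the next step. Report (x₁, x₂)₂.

(0.2616, 0.2785)

At (-1, -2): F = (-15.0000, -19.0000).
Jacobian J = [[2·x₂^2 - 3·x₂ - 5, 4·x₁·x₂ - 3·x₁ + 2], [2·x₁·x₂ - 5·x₂ + 2, x₁^2 - 5·x₁ + 1]].
At the point, J = [[9.0000, 13.0000], [16.0000, 7.0000]] (det J = -145.0000).
Solving J·Δ = −F gives Δ = (0.9793, 0.4759).
Then the next iterate is (x₁, x₂)₁ = (-0.0207, -1.5241).
Round to (-0.0207, -1.5241) and repeat: F = (-5.135514, -4.723897), J = [[4.218062, 2.188295], [9.683598, 1.103928]].
Δ = (0.2823, 1.8026), so (x₁, x₂)₂ = (0.2616, 0.2785).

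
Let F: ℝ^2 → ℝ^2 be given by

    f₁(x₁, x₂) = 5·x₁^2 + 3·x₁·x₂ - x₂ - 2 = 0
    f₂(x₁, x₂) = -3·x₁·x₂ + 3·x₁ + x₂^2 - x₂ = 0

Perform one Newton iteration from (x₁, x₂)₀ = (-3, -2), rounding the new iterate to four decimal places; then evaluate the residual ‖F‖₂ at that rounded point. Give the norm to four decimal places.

11.9126

At (-3, -2): F = (63.0000, -21.0000).
Jacobian J = [[10·x₁ + 3·x₂, 3·x₁ - 1], [-3·x₂ + 3, -3·x₁ + 2·x₂ - 1]].
At the point, J = [[-36.0000, -10.0000], [9.0000, 4.0000]] (det J = -54.0000).
Solving J·Δ = −F gives Δ = (0.7778, 3.5000).
Then the next iterate is (x₁, x₂)₁ = (-2.2222, 1.5000).
Re-evaluating at (-2.2222, 1.5000): F = (11.190964, 4.0833), so ‖F‖₂ = 11.9126.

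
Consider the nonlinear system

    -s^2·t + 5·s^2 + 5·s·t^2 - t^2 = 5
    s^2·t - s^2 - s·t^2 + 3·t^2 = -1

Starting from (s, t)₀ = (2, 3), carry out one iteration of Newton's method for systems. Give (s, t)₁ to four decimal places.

(2.1034, 1.2103)

At (2, 3): F = (84.0000, 18.0000).
Jacobian J = [[-2·s·t + 10·s + 5·t^2, -s^2 + 10·s·t - 2·t], [2·s·t - 2·s - t^2, s^2 - 2·s·t + 6·t]].
At the point, J = [[53.0000, 50.0000], [-1.0000, 10.0000]] (det J = 580.0000).
Solving J·Δ = −F gives Δ = (0.1034, -1.7897).
Then the next iterate is (s, t)₁ = (2.1034, 1.2103).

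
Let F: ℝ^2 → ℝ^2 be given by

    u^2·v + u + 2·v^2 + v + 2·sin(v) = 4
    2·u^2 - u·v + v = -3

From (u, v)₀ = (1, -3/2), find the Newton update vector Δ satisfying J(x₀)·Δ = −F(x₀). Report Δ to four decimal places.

At (1, -3/2): F = (-3.494990, 5.0000).
Jacobian J = [[2·u·v + 1, u^2 + 4·v + 2·cos(v) + 1], [4·u - v, -u + 1]].
At the point, J = [[-2.0000, -3.858526], [5.5000, 0.0000]] (det J = 21.221891).
Solving J·Δ = −F gives Δ = (-0.9091, -0.4346).

(-0.9091, -0.4346)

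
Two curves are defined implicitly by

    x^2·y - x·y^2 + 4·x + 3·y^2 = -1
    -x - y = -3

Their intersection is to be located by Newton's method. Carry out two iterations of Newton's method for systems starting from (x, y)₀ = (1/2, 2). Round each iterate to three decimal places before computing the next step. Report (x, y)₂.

At (1/2, 2): F = (13.500, 0.500).
Jacobian J = [[2·x·y - y^2 + 4, x^2 - 2·x·y + 6·y], [-1, -1]].
At the point, J = [[2.000, 10.250], [-1.000, -1.000]] (det J = 8.250).
Solving J·Δ = −F gives Δ = (2.258, -1.758).
Then the next iterate is (x, y)₁ = (2.758, 0.242).
Round to (2.758, 0.242) and repeat: F = (13.88696, 0.000), J = [[5.27631, 7.72369], [-1.000, -1.000]].
Δ = (5.674, -5.674), so (x, y)₂ = (8.432, -5.432).

(8.432, -5.432)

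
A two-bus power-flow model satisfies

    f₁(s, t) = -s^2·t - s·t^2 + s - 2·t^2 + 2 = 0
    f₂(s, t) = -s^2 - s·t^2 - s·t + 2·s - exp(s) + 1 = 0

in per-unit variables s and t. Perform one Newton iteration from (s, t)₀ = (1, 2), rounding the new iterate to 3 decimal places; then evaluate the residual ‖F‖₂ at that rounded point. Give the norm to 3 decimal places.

3.365

At (1, 2): F = (-11.000, -6.71828).
Jacobian J = [[-2·s·t - t^2 + 1, -s^2 - 2·s·t - 4·t], [-2·s - t^2 - t - exp(s) + 2, -2·s·t - s]].
At the point, J = [[-7.000, -13.000], [-8.71828, -5.000]] (det J = -78.33766).
Solving J·Δ = −F gives Δ = (-0.413, -0.624).
Then the next iterate is (s, t)₁ = (0.587, 1.376).
Re-evaluating at (0.587, 1.376): F = (-2.78529, -1.88828), so ‖F‖₂ = 3.365.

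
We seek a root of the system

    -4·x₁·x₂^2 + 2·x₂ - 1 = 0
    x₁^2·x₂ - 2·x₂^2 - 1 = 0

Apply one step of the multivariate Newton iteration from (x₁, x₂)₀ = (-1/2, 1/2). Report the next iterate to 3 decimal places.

(-1.733, 0.067)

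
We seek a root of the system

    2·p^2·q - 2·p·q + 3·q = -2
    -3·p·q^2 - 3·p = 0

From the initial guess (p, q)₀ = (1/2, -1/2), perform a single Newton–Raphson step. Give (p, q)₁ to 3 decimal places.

(-0.120, -0.800)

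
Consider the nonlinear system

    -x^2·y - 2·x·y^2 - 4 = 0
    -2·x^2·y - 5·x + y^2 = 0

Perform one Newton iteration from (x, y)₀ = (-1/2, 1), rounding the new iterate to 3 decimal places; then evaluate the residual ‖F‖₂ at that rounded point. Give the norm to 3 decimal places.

115.662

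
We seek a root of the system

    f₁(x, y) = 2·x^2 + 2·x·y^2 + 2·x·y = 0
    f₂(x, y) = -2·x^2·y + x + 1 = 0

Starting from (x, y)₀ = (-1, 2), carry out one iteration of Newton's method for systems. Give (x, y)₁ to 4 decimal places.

(-0.7297, 1.2162)

At (-1, 2): F = (-10.0000, -4.0000).
Jacobian J = [[4·x + 2·y^2 + 2·y, 4·x·y + 2·x], [-4·x·y + 1, -2·x^2]].
At the point, J = [[8.0000, -10.0000], [9.0000, -2.0000]] (det J = 74.0000).
Solving J·Δ = −F gives Δ = (0.2703, -0.7838).
Then the next iterate is (x, y)₁ = (-0.7297, 1.2162).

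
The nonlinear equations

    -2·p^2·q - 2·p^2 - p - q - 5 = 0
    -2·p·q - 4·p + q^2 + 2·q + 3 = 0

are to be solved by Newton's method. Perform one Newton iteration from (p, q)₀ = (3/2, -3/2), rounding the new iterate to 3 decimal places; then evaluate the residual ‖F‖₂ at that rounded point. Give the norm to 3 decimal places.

At (3/2, -3/2): F = (-2.750, 0.750).
Jacobian J = [[-4·p·q - 4·p - 1, -2·p^2 - 1], [-2·q - 4, -2·p + 2·q + 2]].
At the point, J = [[2.000, -5.500], [-1.000, -4.000]] (det J = -13.500).
Solving J·Δ = −F gives Δ = (1.120, -0.093).
Then the next iterate is (p, q)₁ = (2.620, -1.593).
Re-evaluating at (2.620, -1.593): F = (2.11418, 0.21897), so ‖F‖₂ = 2.125.

2.125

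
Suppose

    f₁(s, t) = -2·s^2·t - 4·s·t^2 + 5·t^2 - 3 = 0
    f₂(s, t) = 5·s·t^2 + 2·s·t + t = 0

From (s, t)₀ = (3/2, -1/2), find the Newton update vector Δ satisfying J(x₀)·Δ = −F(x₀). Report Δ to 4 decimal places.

(0.5000, 0.0000)

At (3/2, -1/2): F = (-1.0000, -0.1250).
Jacobian J = [[-4·s·t - 4·t^2, -2·s^2 - 8·s·t + 10·t], [5·t^2 + 2·t, 10·s·t + 2·s + 1]].
At the point, J = [[2.0000, -3.5000], [0.2500, -3.5000]] (det J = -6.1250).
Solving J·Δ = −F gives Δ = (0.5000, 0.0000).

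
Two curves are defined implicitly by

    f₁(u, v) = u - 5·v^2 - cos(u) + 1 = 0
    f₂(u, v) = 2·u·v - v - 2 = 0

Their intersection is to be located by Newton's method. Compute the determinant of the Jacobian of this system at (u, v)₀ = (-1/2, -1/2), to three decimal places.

J = [[sin(u) + 1, -10·v], [2·v, 2·u - 1]].
At the point, J = [[0.52057, 5.000], [-1.000, -2.000]].
det J = 3.959.

3.959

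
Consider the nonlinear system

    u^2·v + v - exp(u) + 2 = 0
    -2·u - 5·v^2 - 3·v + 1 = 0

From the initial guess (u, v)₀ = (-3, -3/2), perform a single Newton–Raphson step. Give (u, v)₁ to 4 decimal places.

(-1.7512, -1.3127)

At (-3, -3/2): F = (-13.049787, 0.2500).
Jacobian J = [[2·u·v - exp(u), u^2 + 1], [-2, -10·v - 3]].
At the point, J = [[8.950213, 10.0000], [-2.0000, 12.0000]] (det J = 127.402555).
Solving J·Δ = −F gives Δ = (1.2488, 0.1873).
Then the next iterate is (u, v)₁ = (-1.7512, -1.3127).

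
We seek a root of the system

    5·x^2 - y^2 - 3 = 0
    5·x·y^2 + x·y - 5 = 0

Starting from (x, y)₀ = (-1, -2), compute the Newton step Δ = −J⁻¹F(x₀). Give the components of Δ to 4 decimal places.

(0.2061, 1.0153)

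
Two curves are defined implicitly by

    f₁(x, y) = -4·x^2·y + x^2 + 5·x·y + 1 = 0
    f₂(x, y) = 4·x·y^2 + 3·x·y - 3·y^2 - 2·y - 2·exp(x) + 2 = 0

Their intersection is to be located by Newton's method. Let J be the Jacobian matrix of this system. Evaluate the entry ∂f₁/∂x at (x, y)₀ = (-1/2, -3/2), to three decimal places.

∂f₁/∂x = -8·x·y + 2·x + 5·y.
At (-1/2, -3/2) this is -14.500.

-14.500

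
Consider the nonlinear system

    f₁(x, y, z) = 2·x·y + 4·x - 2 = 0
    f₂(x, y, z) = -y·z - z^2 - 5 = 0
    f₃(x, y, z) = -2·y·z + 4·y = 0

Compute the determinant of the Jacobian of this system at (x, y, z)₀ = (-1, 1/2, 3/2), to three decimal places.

25.000

J = [[2·y + 4, 2·x, 0], [0, -z, -y - 2·z], [0, -2·z + 4, -2·y]].
At the point, J = [[5.000, -2.000, 0.000], [0.000, -1.500, -3.500], [0.000, 1.000, -1.000]].
det J = 25.000.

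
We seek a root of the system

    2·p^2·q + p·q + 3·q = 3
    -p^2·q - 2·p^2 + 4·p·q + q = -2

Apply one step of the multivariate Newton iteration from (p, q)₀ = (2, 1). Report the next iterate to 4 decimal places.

At (2, 1): F = (10.0000, -1.0000).
Jacobian J = [[4·p·q + q, 2·p^2 + p + 3], [-2·p·q - 4·p + 4·q, -p^2 + 4·p + 1]].
At the point, J = [[9.0000, 13.0000], [-8.0000, 5.0000]] (det J = 149.0000).
Solving J·Δ = −F gives Δ = (-0.4228, -0.4765).
Then the next iterate is (p, q)₁ = (1.5772, 0.5235).

(1.5772, 0.5235)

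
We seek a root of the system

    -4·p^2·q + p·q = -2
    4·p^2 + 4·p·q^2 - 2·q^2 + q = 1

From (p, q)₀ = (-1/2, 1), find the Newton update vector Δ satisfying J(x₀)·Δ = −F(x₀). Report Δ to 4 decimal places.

(-0.2286, -0.4286)

At (-1/2, 1): F = (0.5000, -3.0000).
Jacobian J = [[-8·p·q + q, -4·p^2 + p], [8·p + 4·q^2, 8·p·q - 4·q + 1]].
At the point, J = [[5.0000, -1.5000], [0.0000, -7.0000]] (det J = -35.0000).
Solving J·Δ = −F gives Δ = (-0.2286, -0.4286).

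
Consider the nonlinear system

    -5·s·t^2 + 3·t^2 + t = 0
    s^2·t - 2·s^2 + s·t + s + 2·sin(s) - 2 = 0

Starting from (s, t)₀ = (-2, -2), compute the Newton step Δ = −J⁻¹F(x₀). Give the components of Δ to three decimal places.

(1.185, 0.516)

At (-2, -2): F = (50.000, -17.81859).
Jacobian J = [[-5·t^2, -10·s·t + 6·t + 1], [2·s·t - 4·s + t + 2·cos(s) + 1, s^2 + s]].
At the point, J = [[-20.000, -51.000], [14.16771, 2.000]] (det J = 682.55302).
Solving J·Δ = −F gives Δ = (1.185, 0.516).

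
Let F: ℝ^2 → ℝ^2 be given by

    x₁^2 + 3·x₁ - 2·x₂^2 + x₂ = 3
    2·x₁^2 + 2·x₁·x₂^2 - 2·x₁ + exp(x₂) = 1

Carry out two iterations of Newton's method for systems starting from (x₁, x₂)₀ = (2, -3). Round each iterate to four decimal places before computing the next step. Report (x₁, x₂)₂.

(1.2943, -1.0635)

At (2, -3): F = (-14.0000, 39.049787).
Jacobian J = [[2·x₁ + 3, -4·x₂ + 1], [4·x₁ + 2·x₂^2 - 2, 4·x₁·x₂ + exp(x₂)]].
At the point, J = [[7.0000, 13.0000], [24.0000, -23.950213]] (det J = -479.651491).
Solving J·Δ = −F gives Δ = (-0.3593, 1.2704).
Then the next iterate is (x₁, x₂)₁ = (1.6407, -1.7296).
Round to (1.6407, -1.7296) and repeat: F = (-3.098636, 11.096109), J = [[6.2814, 7.9184], [10.545832, -11.173664]].
Δ = (-0.3464, 0.6661), so (x₁, x₂)₂ = (1.2943, -1.0635).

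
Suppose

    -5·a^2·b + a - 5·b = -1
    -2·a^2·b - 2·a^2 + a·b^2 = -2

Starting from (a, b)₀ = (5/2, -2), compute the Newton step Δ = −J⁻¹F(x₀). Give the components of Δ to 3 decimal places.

(-1.284, 0.290)

At (5/2, -2): F = (76.000, 24.500).
Jacobian J = [[-10·a·b + 1, -5·a^2 - 5], [-4·a·b - 4·a + b^2, -2·a^2 + 2·a·b]].
At the point, J = [[51.000, -36.250], [14.000, -22.500]] (det J = -640.000).
Solving J·Δ = −F gives Δ = (-1.284, 0.290).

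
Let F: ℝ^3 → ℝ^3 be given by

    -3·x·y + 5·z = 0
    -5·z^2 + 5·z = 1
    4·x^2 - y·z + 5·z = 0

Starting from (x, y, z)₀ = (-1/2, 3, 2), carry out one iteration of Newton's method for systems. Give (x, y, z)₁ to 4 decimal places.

At (-1/2, 3, 2): F = (14.5000, -11.0000, 5.0000).
Jacobian J = [[-3·y, -3·x, 5], [0, 0, -10·z + 5], [8·x, -z, -y + 5]].
At the point, J = [[-9.0000, 1.5000, 5.0000], [0.0000, 0.0000, -15.0000], [-4.0000, -2.0000, 2.0000]] (det J = 360.0000).
Solving J·Δ = −F gives Δ = (1.1236, -0.4806, -0.7333).
Then the next iterate is (x, y, z)₁ = (0.6236, 2.5194, 1.2667).

(0.6236, 2.5194, 1.2667)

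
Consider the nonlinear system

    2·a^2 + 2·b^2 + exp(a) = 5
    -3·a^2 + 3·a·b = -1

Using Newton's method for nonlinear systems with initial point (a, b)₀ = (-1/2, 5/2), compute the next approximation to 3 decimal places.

(-0.285, 1.669)

At (-1/2, 5/2): F = (8.60653, -3.500).
Jacobian J = [[4·a + exp(a), 4·b], [-6·a + 3·b, 3·a]].
At the point, J = [[-1.39347, 10.000], [10.500, -1.500]] (det J = -102.90980).
Solving J·Δ = −F gives Δ = (0.215, -0.831).
Then the next iterate is (a, b)₁ = (-0.285, 1.669).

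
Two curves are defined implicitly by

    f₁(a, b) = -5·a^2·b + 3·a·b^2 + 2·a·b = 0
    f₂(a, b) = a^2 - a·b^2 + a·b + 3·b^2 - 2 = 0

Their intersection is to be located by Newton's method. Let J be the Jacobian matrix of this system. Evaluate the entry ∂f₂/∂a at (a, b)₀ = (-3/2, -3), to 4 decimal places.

-15.0000

∂f₂/∂a = 2·a - b^2 + b.
At (-3/2, -3) this is -15.0000.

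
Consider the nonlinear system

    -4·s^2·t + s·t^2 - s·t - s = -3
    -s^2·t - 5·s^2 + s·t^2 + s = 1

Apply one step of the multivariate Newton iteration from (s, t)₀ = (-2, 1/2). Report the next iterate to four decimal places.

At (-2, 1/2): F = (-2.5000, -25.5000).
Jacobian J = [[-8·s·t + t^2 - t - 1, -4·s^2 + 2·s·t - s], [-2·s·t - 10·s + t^2 + 1, -s^2 + 2·s·t]].
At the point, J = [[6.7500, -16.0000], [23.2500, -6.0000]] (det J = 331.5000).
Solving J·Δ = −F gives Δ = (1.1855, 0.3439).
Then the next iterate is (s, t)₁ = (-0.8145, 0.8439).

(-0.8145, 0.8439)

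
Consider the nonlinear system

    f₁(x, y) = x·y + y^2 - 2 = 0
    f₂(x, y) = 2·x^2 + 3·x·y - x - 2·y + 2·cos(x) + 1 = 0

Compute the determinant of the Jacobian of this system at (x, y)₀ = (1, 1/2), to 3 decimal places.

-5.134

J = [[y, x + 2·y], [4·x + 3·y - 2·sin(x) - 1, 3·x - 2]].
At the point, J = [[0.500, 2.000], [2.81706, 1.000]].
det J = -5.134.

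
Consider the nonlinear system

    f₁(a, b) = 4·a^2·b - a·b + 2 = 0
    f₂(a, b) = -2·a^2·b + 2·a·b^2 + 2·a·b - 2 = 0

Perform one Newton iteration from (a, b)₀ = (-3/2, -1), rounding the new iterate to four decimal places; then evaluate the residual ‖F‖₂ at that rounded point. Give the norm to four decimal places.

1.9486

At (-3/2, -1): F = (-8.5000, 2.5000).
Jacobian J = [[8·a·b - b, 4·a^2 - a], [-4·a·b + 2·b^2 + 2·b, -2·a^2 + 4·a·b + 2·a]].
At the point, J = [[13.0000, 10.5000], [-6.0000, -1.5000]] (det J = 43.5000).
Solving J·Δ = −F gives Δ = (0.3103, 0.4253).
Then the next iterate is (a, b)₁ = (-1.1897, -0.5747).
Re-evaluating at (-1.1897, -0.5747): F = (-1.937410, 0.208418), so ‖F‖₂ = 1.9486.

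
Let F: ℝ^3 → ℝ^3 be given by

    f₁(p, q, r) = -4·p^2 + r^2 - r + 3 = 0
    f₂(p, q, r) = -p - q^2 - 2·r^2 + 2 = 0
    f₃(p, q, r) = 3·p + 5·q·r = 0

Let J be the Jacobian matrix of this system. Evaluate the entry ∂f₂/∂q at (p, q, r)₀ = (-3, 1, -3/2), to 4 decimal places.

-2.0000

∂f₂/∂q = -2·q.
At (-3, 1, -3/2) this is -2.0000.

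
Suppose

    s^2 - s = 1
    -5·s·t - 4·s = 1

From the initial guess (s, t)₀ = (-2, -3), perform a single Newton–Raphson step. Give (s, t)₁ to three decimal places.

(-1.000, -1.800)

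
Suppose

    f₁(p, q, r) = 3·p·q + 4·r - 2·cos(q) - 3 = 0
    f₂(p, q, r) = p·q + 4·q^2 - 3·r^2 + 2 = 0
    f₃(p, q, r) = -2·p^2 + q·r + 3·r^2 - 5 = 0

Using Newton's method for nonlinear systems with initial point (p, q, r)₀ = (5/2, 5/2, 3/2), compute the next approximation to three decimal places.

(1.054, 1.287, 1.010)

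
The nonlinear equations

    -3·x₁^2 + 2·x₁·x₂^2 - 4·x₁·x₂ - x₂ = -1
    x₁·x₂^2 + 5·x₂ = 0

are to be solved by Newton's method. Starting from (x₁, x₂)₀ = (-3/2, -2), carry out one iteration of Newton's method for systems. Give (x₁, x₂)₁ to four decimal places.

At (-3/2, -2): F = (-27.7500, -16.0000).
Jacobian J = [[-6·x₁ + 2·x₂^2 - 4·x₂, 4·x₁·x₂ - 4·x₁ - 1], [x₂^2, 2·x₁·x₂ + 5]].
At the point, J = [[25.0000, 17.0000], [4.0000, 11.0000]] (det J = 207.0000).
Solving J·Δ = −F gives Δ = (0.1606, 1.3961).
Then the next iterate is (x₁, x₂)₁ = (-1.3394, -0.6039).

(-1.3394, -0.6039)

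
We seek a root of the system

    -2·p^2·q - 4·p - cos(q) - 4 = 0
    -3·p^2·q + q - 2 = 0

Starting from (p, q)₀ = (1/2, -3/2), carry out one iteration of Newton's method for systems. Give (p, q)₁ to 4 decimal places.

(1.2531, -5.5560)

At (1/2, -3/2): F = (-5.320737, -2.3750).
Jacobian J = [[-4·p·q - 4, -2·p^2 + sin(q)], [-6·p·q, -3·p^2 + 1]].
At the point, J = [[-1.0000, -1.497495], [4.5000, 0.2500]] (det J = 6.488727).
Solving J·Δ = −F gives Δ = (0.7531, -4.0560).
Then the next iterate is (p, q)₁ = (1.2531, -5.5560).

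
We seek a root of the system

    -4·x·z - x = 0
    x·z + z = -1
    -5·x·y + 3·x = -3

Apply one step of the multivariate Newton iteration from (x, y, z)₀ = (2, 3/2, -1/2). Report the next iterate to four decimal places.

(4.0000, 0.0000, 0.0000)

At (2, 3/2, -1/2): F = (2.0000, -0.5000, -6.0000).
Jacobian J = [[-4·z - 1, 0, -4·x], [z, 0, x + 1], [-5·y + 3, -5·x, 0]].
At the point, J = [[1.0000, 0.0000, -8.0000], [-0.5000, 0.0000, 3.0000], [-4.5000, -10.0000, 0.0000]] (det J = -10.0000).
Solving J·Δ = −F gives Δ = (2.0000, -1.5000, 0.5000).
Then the next iterate is (x, y, z)₁ = (4.0000, 0.0000, 0.0000).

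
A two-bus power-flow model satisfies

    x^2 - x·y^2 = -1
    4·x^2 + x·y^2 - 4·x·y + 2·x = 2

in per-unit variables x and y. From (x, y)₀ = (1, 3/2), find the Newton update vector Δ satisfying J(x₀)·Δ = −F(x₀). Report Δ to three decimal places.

(-0.053, -0.079)

At (1, 3/2): F = (-0.250, 0.250).
Jacobian J = [[2·x - y^2, -2·x·y], [8·x + y^2 - 4·y + 2, 2·x·y - 4·x]].
At the point, J = [[-0.250, -3.000], [6.250, -1.000]] (det J = 19.000).
Solving J·Δ = −F gives Δ = (-0.053, -0.079).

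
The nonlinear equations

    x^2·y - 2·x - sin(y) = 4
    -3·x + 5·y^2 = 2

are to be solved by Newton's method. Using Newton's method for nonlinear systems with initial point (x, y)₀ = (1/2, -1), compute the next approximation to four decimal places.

At (1/2, -1): F = (-4.408529, 1.5000).
Jacobian J = [[2·x·y - 2, x^2 - cos(y)], [-3, 10·y]].
At the point, J = [[-3.0000, -0.290302], [-3.0000, -10.0000]] (det J = 29.129093).
Solving J·Δ = −F gives Δ = (-1.5284, 0.6085).
Then the next iterate is (x, y)₁ = (-1.0284, -0.3915).

(-1.0284, -0.3915)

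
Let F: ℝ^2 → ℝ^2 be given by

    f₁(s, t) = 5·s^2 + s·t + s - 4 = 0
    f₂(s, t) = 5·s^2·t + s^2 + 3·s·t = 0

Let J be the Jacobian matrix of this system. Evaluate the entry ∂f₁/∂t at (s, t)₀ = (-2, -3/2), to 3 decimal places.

-2.000

∂f₁/∂t = s.
At (-2, -3/2) this is -2.000.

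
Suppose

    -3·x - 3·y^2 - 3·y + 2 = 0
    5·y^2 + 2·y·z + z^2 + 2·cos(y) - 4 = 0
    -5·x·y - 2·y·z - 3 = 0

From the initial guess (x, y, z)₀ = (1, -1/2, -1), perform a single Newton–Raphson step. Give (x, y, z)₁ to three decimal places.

(0.917, -0.774, -0.113)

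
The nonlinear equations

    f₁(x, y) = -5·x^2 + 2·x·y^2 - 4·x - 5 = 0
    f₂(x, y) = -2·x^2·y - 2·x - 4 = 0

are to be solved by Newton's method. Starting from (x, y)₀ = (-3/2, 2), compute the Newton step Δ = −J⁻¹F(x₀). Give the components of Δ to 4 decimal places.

(0.5761, -0.9420)

At (-3/2, 2): F = (-22.2500, -10.0000).
Jacobian J = [[-10·x + 2·y^2 - 4, 4·x·y], [-4·x·y - 2, -2·x^2]].
At the point, J = [[19.0000, -12.0000], [10.0000, -4.5000]] (det J = 34.5000).
Solving J·Δ = −F gives Δ = (0.5761, -0.9420).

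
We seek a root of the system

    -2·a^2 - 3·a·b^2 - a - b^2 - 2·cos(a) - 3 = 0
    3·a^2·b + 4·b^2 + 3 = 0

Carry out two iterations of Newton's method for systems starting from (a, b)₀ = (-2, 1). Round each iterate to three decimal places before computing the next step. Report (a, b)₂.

(-2.299, -0.482)

At (-2, 1): F = (-3.16771, 19.000).
Jacobian J = [[-4·a - 3·b^2 + 2·sin(a) - 1, -6·a·b - 2·b], [6·a·b, 3·a^2 + 8·b]].
At the point, J = [[2.18141, 10.000], [-12.000, 20.000]] (det J = 163.62810).
Solving J·Δ = −F gives Δ = (1.548, -0.021).
Then the next iterate is (a, b)₁ = (-0.452, 0.979).
Round to (-0.452, 0.979) and repeat: F = (-4.41455, 7.43380), J = [[-2.94085, 0.69705], [-2.65505, 8.44491]].
Δ = (-1.847, -1.461), so (a, b)₂ = (-2.299, -0.482).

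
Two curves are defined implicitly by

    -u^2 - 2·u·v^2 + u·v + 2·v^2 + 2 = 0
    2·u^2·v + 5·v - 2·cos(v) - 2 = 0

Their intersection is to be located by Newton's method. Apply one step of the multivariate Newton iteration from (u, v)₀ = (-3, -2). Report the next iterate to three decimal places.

(-1.684, -1.265)

At (-3, -2): F = (31.000, -47.16771).
Jacobian J = [[-2·u - 2·v^2 + v, -4·u·v + u + 4·v], [4·u·v, 2·u^2 + 2·sin(v) + 5]].
At the point, J = [[-4.000, -35.000], [24.000, 21.18141]] (det J = 755.27438).
Solving J·Δ = −F gives Δ = (1.316, 0.735).
Then the next iterate is (u, v)₁ = (-1.684, -1.265).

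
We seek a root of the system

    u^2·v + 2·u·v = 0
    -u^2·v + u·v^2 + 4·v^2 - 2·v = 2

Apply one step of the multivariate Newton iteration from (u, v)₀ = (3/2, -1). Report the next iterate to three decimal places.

At (3/2, -1): F = (-5.250, 7.750).
Jacobian J = [[2·u·v + 2·v, u^2 + 2·u], [-2·u·v + v^2, -u^2 + 2·u·v + 8·v - 2]].
At the point, J = [[-5.000, 5.250], [4.000, -15.250]] (det J = 55.250).
Solving J·Δ = −F gives Δ = (-0.713, 0.321).
Then the next iterate is (u, v)₁ = (0.787, -0.679).

(0.787, -0.679)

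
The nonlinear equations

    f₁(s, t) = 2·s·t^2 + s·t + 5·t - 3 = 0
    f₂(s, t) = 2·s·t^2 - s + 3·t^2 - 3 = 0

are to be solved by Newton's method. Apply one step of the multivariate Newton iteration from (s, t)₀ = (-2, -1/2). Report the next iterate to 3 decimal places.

At (-2, -1/2): F = (-5.500, -1.250).
Jacobian J = [[2·t^2 + t, 4·s·t + s + 5], [2·t^2 - 1, 4·s·t + 6·t]].
At the point, J = [[0.000, 7.000], [-0.500, 1.000]] (det J = 3.500).
Solving J·Δ = −F gives Δ = (-0.929, 0.786).
Then the next iterate is (s, t)₁ = (-2.929, 0.286).

(-2.929, 0.286)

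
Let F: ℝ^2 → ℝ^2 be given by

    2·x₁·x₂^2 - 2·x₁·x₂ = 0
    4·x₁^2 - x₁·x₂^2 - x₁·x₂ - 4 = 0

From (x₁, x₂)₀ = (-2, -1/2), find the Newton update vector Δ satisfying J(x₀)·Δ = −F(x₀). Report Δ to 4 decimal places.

(0.7302, 0.2381)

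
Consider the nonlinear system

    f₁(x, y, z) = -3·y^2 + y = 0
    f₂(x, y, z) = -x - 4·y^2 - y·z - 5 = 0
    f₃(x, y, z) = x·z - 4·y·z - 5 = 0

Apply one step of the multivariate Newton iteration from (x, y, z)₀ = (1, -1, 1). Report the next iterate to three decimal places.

(-2.786, -0.429, 2.214)

At (1, -1, 1): F = (-4.000, -9.000, 0.000).
Jacobian J = [[0, -6·y + 1, 0], [-1, -8·y - z, -y], [z, -4·z, x - 4·y]].
At the point, J = [[0.000, 7.000, 0.000], [-1.000, 7.000, 1.000], [1.000, -4.000, 5.000]] (det J = 42.000).
Solving J·Δ = −F gives Δ = (-3.786, 0.571, 1.214).
Then the next iterate is (x, y, z)₁ = (-2.786, -0.429, 2.214).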